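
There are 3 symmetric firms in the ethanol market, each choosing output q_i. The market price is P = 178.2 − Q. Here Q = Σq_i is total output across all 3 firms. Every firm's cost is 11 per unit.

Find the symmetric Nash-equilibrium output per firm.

A representative firm's profit is π_i = q_i(178.2 − Q) − 11q_i, with Q = q_i + Σ_{j≠i} q_j.
First-order condition: 167.2 − 2q_i − Σ_{j≠i} q_j = 0.
With identical firms, set every q_j = q: then 167.2 − 2q − 2q = 0, i.e. q = 167.2/4 = 41.8.

41.8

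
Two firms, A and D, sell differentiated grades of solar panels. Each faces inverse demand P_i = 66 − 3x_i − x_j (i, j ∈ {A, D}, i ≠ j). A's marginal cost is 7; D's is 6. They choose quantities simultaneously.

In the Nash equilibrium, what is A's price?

32.2

Firm A's profit: π = x_A(66 − 3x_A − x_D) − 7x_A.
∂π/∂x_A = 59 − 6x_A − x_D = 0 ⇒ x_A = 59/6 − (1/6)x_D.
Similarly x_D = 10 − (1/6)x_A.
Solving the two reaction functions simultaneously: (1 − (−1/6)(−1/6))x_A = 59/6 − (1/6)·10, so (35/36)x_A = 49/6 and x_A = 8.4.
Then x_D = 10 − (1/6)·8.4 = 8.6.
P_A = 66 − 3·8.4 − 8.6 = 32.2.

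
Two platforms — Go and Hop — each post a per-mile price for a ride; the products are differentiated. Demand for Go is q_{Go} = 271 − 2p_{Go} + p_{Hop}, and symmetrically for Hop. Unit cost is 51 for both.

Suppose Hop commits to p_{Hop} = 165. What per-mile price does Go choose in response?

134.5

Go's profit: π = (p_{Go} − 51)(271 − 2p_{Go} + p_{Hop}).
∂π/∂p_{Go} = 373 − 4p_{Go} + p_{Hop} = 0 ⇒ p_{Go} = 93.25 + 0.25p_{Hop}.
At p_{Hop} = 165: p_{Go} = 93.25 + 0.25·165 = 134.5.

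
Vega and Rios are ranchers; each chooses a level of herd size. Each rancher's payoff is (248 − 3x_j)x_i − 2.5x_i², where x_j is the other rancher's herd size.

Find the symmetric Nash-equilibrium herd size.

31

Vega's payoff is (248 − 3x_R)x_V − 2.5x_V².
∂π/∂x_V = 248 − 3x_R − 5x_V = 0, so x_V = 49.6 − 0.6x_R.
The game is symmetric, so in equilibrium x_R = x_V: the reaction function gives 1.6x_V = 49.6, hence x_V = 31.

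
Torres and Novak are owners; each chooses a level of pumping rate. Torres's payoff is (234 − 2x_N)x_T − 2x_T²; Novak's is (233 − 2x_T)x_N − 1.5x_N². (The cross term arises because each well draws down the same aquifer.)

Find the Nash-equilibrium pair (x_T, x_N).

29.5, 58

Expanding Torres's payoff: 234x_T − 2x_Nx_T − 2x_T².
∂π/∂x_T = 234 − 2x_N − 4x_T = 0, so x_T = 58.5 − 0.5x_N.
Likewise for Novak: x_N = 233/3 − (2/3)x_T.
Plugging x_N into Torres's best response: x_T = 58.5 − 0.5(233/3 − (2/3)x_T) ⇒ (2/3)x_T = 59/3, so x_T = 29.5.
Then x_N = 233/3 − (2/3)·29.5 = 58.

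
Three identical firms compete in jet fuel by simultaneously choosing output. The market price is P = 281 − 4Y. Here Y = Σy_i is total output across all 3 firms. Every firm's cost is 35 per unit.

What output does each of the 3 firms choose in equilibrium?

15.375

A representative firm's profit is π_i = y_i(281 − 4Y) − 35y_i, with Y = y_i + Σ_{j≠i} y_j.
First-order condition: 246 − 8y_i − 4Σ_{j≠i} y_j = 0.
In a symmetric equilibrium every firm chooses the same y, so Σ_{j≠i} y_j = 2y. The condition becomes 246 − 16y = 0, giving y = 246/16 = 15.375.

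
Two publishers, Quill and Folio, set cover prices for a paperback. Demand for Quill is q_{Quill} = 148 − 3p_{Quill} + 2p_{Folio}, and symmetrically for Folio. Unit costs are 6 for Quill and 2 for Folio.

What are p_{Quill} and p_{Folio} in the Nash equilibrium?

Quill's profit: π = (p_{Quill} − 6)(148 − 3p_{Quill} + 2p_{Folio}).
∂π/∂p_{Quill} = 166 − 6p_{Quill} + 2p_{Folio} = 0 ⇒ p_{Quill} = 83/3 + (1/3)p_{Folio}.
Similarly p_{Folio} = 77/3 + (1/3)p_{Quill}.
Plugging p_{Folio} into Quill's best response: p_{Quill} = 83/3 + (1/3)(77/3 + (1/3)p_{Quill}) ⇒ (8/9)p_{Quill} = 326/9, so p_{Quill} = 40.75.
Then p_{Folio} = 77/3 + (1/3)·40.75 = 39.25.

40.75, 39.25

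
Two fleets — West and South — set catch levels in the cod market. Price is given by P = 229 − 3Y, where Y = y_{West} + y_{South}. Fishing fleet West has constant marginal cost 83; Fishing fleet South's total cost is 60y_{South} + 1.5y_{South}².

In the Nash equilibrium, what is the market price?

136.8

Fishing fleet West's profit: π = y_{West}(229 − 3(y_{West} + y_{South})) − 83y_{West}.
∂π/∂y_{West} = 146 − 6y_{West} − 3y_{South} = 0, so y_{West} = 73/3 − 0.5y_{South}.
For South: ∂π/∂y_{South} = 169 − 9y_{South} − 3y_{West} = 0 ⇒ y_{South} = 169/9 − (1/3)y_{West}.
Plugging y_{South} into West's best response: y_{West} = 73/3 − 0.5(169/9 − (1/3)y_{West}) ⇒ (5/6)y_{West} = 269/18, so y_{West} = 269/15.
Then y_{South} = 169/9 − (1/3)·(269/15) = 12.8.
Equilibrium price: P = 229 − 3·(461/15) = 136.8.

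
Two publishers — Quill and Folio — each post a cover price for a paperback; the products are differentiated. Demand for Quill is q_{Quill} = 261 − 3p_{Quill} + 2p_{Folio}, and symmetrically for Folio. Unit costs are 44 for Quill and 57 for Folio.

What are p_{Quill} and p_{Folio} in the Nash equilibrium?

Quill's profit: π = (p_{Quill} − 44)(261 − 3p_{Quill} + 2p_{Folio}).
∂π/∂p_{Quill} = 393 − 6p_{Quill} + 2p_{Folio} = 0 ⇒ p_{Quill} = 65.5 + (1/3)p_{Folio}.
Similarly p_{Folio} = 72 + (1/3)p_{Quill}.
Solving the two reaction functions simultaneously: (1 − (1/3)(1/3))p_{Quill} = 65.5 + (1/3)·72, so (8/9)p_{Quill} = 89.5 and p_{Quill} = 100.6875.
Then p_{Folio} = 72 + (1/3)·100.6875 = 105.5625.

100.6875, 105.5625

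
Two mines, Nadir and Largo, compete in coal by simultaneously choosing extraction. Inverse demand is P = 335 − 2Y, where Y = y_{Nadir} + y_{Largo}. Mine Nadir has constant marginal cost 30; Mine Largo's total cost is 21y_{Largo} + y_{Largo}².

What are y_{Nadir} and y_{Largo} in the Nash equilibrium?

60.1, 32.3

Mine Nadir's profit: π = y_{Nadir}(335 − 2(y_{Nadir} + y_{Largo})) − 30y_{Nadir}.
∂π/∂y_{Nadir} = 305 − 4y_{Nadir} − 2y_{Largo} = 0, so y_{Nadir} = 76.25 − 0.5y_{Largo}.
For Largo: ∂π/∂y_{Largo} = 314 − 6y_{Largo} − 2y_{Nadir} = 0 ⇒ y_{Largo} = 157/3 − (1/3)y_{Nadir}.
Plugging y_{Largo} into Nadir's best response: y_{Nadir} = 76.25 − 0.5(157/3 − (1/3)y_{Nadir}) ⇒ (5/6)y_{Nadir} = 601/12, so y_{Nadir} = 60.1.
Then y_{Largo} = 157/3 − (1/3)·60.1 = 32.3.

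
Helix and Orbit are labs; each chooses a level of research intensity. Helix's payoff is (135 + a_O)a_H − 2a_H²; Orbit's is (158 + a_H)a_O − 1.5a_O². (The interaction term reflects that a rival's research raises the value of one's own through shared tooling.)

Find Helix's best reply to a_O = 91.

Expanding Helix's payoff: 135a_H + a_Oa_H − 2a_H².
∂π/∂a_H = 135 + a_O − 4a_H = 0, so a_H = 33.75 + 0.25a_O.
At a_O = 91: a_H = 33.75 + 0.25·91 = 56.5.

56.5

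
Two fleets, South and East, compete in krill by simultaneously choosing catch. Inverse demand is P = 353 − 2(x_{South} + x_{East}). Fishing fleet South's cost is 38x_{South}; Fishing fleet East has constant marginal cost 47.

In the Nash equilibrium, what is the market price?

146

Fishing fleet South's profit: π = x_{South}(353 − 2(x_{South} + x_{East})) − 38x_{South}.
∂π/∂x_{South} = 315 − 4x_{South} − 2x_{East} = 0, so x_{South} = 78.75 − 0.5x_{East}.
By the same steps for East: x_{East} = 76.5 − 0.5x_{South}.
Solving the two reaction functions simultaneously: (1 − (−0.5)(−0.5))x_{South} = 78.75 − 0.5·76.5, so 0.75x_{South} = 40.5 and x_{South} = 54.
Then x_{East} = 76.5 − 0.5·54 = 49.5.
Equilibrium price: P = 353 − 2·103.5 = 146.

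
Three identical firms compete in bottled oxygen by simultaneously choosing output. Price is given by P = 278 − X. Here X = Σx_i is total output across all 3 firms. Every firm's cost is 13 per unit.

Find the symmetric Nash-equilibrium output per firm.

66.25

A representative firm's profit is π_i = x_i(278 − X) − 13x_i, with X = x_i + Σ_{j≠i} x_j.
First-order condition: 265 − 2x_i − Σ_{j≠i} x_j = 0.
In a symmetric equilibrium every firm chooses the same x, so Σ_{j≠i} x_j = 2x. The condition becomes 265 − 4x = 0, giving x = 265/4 = 66.25.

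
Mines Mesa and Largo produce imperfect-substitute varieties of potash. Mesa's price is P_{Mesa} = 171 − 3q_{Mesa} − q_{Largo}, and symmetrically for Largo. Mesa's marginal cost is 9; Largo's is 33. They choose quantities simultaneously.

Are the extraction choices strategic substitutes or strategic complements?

strategic substitutes

Mine Mesa's profit: π = q_{Mesa}(171 − 3q_{Mesa} − q_{Largo}) − 9q_{Mesa}.
∂π/∂q_{Mesa} = 162 − 6q_{Mesa} − q_{Largo} = 0 ⇒ q_{Mesa} = 27 − (1/6)q_{Largo}.
The best-response slope dq_{Mesa}/dq_{Largo} = −1/6 < 0: the reaction function is downward-sloping, so the choices are strategic substitutes.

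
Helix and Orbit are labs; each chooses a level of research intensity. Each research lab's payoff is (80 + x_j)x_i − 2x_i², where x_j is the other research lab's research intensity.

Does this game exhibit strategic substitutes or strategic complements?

Helix's payoff is (80 + x_O)x_H − 2x_H².
∂π/∂x_H = 80 + x_O − 4x_H = 0, so x_H = 20 + 0.25x_O.
The best-response slope dx_H/dx_O = 0.25 > 0: the reaction function is upward-sloping, so the choices are strategic complements.

strategic complements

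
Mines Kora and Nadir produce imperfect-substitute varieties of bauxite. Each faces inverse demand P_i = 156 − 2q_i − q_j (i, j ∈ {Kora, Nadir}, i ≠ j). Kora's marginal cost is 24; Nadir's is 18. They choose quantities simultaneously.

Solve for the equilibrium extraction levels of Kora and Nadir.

Mine Kora's profit: π = q_{Kora}(156 − 2q_{Kora} − q_{Nadir}) − 24q_{Kora}.
∂π/∂q_{Kora} = 132 − 4q_{Kora} − q_{Nadir} = 0 ⇒ q_{Kora} = 33 − 0.25q_{Nadir}.
Similarly q_{Nadir} = 34.5 − 0.25q_{Kora}.
Plugging q_{Nadir} into Kora's best response: q_{Kora} = 33 − 0.25(34.5 − 0.25q_{Kora}) ⇒ 0.9375q_{Kora} = 24.375, so q_{Kora} = 26.
Then q_{Nadir} = 34.5 − 0.25·26 = 28.

26, 28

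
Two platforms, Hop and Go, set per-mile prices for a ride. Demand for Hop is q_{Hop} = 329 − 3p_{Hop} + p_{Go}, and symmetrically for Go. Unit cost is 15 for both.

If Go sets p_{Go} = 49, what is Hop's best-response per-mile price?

70.5

Hop's profit: π = (p_{Hop} − 15)(329 − 3p_{Hop} + p_{Go}).
∂π/∂p_{Hop} = 374 − 6p_{Hop} + p_{Go} = 0 ⇒ p_{Hop} = 187/3 + (1/6)p_{Go}.
At p_{Go} = 49: p_{Hop} = 187/3 + (1/6)·49 = 70.5.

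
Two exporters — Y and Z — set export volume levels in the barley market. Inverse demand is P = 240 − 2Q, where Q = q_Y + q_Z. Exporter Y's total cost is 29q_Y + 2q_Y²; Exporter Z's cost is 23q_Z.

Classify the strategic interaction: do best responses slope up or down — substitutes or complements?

strategic substitutes

Exporter Y's profit: π = q_Y(240 − 2(q_Y + q_Z)) − 29q_Y − 2q_Y².
∂π/∂q_Y = 211 − 8q_Y − 2q_Z = 0, so q_Y = 26.375 − 0.25q_Z.
The best-response slope dq_Y/dq_Z = −0.25 < 0: the reaction function is downward-sloping, so the choices are strategic substitutes.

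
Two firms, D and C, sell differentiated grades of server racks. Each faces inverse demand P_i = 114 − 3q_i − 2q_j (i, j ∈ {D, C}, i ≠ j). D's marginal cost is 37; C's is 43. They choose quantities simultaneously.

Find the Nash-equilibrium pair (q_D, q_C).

Firm D's profit: π = q_D(114 − 3q_D − 2q_C) − 37q_D.
∂π/∂q_D = 77 − 6q_D − 2q_C = 0 ⇒ q_D = 77/6 − (1/3)q_C.
Similarly q_C = 71/6 − (1/3)q_D.
Plugging q_C into D's best response: q_D = 77/6 − (1/3)(71/6 − (1/3)q_D) ⇒ (8/9)q_D = 80/9, so q_D = 10.
Then q_C = 71/6 − (1/3)·10 = 8.5.

10, 8.5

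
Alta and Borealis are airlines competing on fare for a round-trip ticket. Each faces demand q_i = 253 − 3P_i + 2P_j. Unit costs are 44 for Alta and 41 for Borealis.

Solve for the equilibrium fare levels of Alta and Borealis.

Alta's profit: π = (P_{Alta} − 44)(253 − 3P_{Alta} + 2P_{Borealis}).
∂π/∂P_{Alta} = 385 − 6P_{Alta} + 2P_{Borealis} = 0 ⇒ P_{Alta} = 385/6 + (1/3)P_{Borealis}.
Similarly P_{Borealis} = 188/3 + (1/3)P_{Alta}.
Plugging P_{Borealis} into Alta's best response: P_{Alta} = 385/6 + (1/3)(188/3 + (1/3)P_{Alta}) ⇒ (8/9)P_{Alta} = 1531/18, so P_{Alta} = 95.6875.
Then P_{Borealis} = 188/3 + (1/3)·95.6875 = 94.5625.

95.6875, 94.5625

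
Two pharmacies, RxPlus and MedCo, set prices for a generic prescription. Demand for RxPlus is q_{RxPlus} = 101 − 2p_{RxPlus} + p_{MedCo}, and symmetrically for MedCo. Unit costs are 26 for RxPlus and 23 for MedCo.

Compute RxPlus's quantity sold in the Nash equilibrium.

49.2

RxPlus's profit: π = (p_{RxPlus} − 26)(101 − 2p_{RxPlus} + p_{MedCo}).
∂π/∂p_{RxPlus} = 153 − 4p_{RxPlus} + p_{MedCo} = 0 ⇒ p_{RxPlus} = 38.25 + 0.25p_{MedCo}.
Similarly p_{MedCo} = 36.75 + 0.25p_{RxPlus}.
Solving the two reaction functions simultaneously: (1 − (0.25)(0.25))p_{RxPlus} = 38.25 + 0.25·36.75, so 0.9375p_{RxPlus} = 47.4375 and p_{RxPlus} = 50.6.
Then p_{MedCo} = 36.75 + 0.25·50.6 = 49.4.
q_{RxPlus} = 101 − 2·50.6 + 49.4 = 49.2.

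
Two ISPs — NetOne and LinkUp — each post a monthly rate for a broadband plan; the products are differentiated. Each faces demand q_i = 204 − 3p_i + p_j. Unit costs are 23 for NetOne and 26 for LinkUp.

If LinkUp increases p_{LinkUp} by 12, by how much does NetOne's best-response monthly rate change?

NetOne's profit: π = (p_{NetOne} − 23)(204 − 3p_{NetOne} + p_{LinkUp}).
∂π/∂p_{NetOne} = 273 − 6p_{NetOne} + p_{LinkUp} = 0 ⇒ p_{NetOne} = 45.5 + (1/6)p_{LinkUp}.
The reaction-function slope is 1/6, so a 12-unit rise in p_{LinkUp} moves p_{NetOne} by 1/6 × 12 = 2. NetOne's best response rises — the actions are strategic complements.

2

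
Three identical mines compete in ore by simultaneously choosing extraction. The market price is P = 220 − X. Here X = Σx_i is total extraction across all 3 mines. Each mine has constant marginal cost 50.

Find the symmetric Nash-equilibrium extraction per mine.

A representative mine's profit is π_i = x_i(220 − X) − 50x_i, with X = x_i + Σ_{j≠i} x_j.
First-order condition: 170 − 2x_i − Σ_{j≠i} x_j = 0.
In a symmetric equilibrium every mine chooses the same x, so Σ_{j≠i} x_j = 2x. The condition becomes 170 − 4x = 0, giving x = 170/4 = 42.5.

42.5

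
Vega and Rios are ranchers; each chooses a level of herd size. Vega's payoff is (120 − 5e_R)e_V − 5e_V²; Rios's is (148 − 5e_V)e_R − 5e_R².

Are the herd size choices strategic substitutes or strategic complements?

Expanding Vega's payoff: 120e_V − 5e_Re_V − 5e_V².
∂π/∂e_V = 120 − 5e_R − 10e_V = 0, so e_V = 12 − 0.5e_R.
The best-response slope de_V/de_R = −0.5 < 0: the reaction function is downward-sloping, so the choices are strategic substitutes.

strategic substitutes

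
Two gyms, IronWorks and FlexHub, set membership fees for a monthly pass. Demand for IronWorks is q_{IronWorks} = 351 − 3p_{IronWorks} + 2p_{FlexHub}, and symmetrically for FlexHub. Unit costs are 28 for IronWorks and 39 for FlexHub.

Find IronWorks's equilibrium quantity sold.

IronWorks's profit: π = (p_{IronWorks} − 28)(351 − 3p_{IronWorks} + 2p_{FlexHub}).
∂π/∂p_{IronWorks} = 435 − 6p_{IronWorks} + 2p_{FlexHub} = 0 ⇒ p_{IronWorks} = 72.5 + (1/3)p_{FlexHub}.
Similarly p_{FlexHub} = 78 + (1/3)p_{IronWorks}.
Substituting the second reaction function into the first: p_{IronWorks} = 72.5 + (1/3)(78 + (1/3)p_{IronWorks}), which gives (8/9)p_{IronWorks} = 98.5 ⇒ p_{IronWorks} = 110.8125.
Then p_{FlexHub} = 78 + (1/3)·110.8125 = 114.9375.
q_{IronWorks} = 351 − 3·110.8125 + 2·114.9375 = 248.4375.

248.4375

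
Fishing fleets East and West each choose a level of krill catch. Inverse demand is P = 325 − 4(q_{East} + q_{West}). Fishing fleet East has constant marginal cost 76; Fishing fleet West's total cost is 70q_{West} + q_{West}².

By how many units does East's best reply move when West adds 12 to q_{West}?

Fishing fleet East's profit: π = q_{East}(325 − 4(q_{East} + q_{West})) − 76q_{East}.
∂π/∂q_{East} = 249 − 8q_{East} − 4q_{West} = 0, so q_{East} = 31.125 − 0.5q_{West}.
The reaction-function slope is −0.5, so a 12-unit rise in q_{West} moves q_{East} by −0.5 × 12 = −6. East's best response falls — the actions are strategic substitutes.

-6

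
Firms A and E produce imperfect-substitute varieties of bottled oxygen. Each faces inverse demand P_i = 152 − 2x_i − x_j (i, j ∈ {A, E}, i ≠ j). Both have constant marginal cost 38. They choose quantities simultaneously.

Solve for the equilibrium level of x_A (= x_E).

Firm A's profit: π = x_A(152 − 2x_A − x_E) − 38x_A.
∂π/∂x_A = 114 − 4x_A − x_E = 0 ⇒ x_A = 28.5 − 0.25x_E.
The game is symmetric, so in equilibrium x_E = x_A: the reaction function gives 1.25x_A = 28.5, hence x_A = 22.8.

22.8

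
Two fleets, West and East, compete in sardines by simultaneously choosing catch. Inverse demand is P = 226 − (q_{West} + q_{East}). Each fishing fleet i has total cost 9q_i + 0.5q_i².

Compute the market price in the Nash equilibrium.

Fishing fleet West's profit: π = q_{West}(226 − (q_{West} + q_{East})) − 9q_{West} − 0.5q_{West}².
∂π/∂q_{West} = 217 − 3q_{West} − q_{East} = 0, so q_{West} = 217/3 − (1/3)q_{East}.
The game is symmetric, so in equilibrium q_{East} = q_{West}: the reaction function gives (4/3)q_{West} = 217/3, hence q_{West} = 54.25.
Equilibrium price: P = 226 − 108.5 = 117.5.

117.5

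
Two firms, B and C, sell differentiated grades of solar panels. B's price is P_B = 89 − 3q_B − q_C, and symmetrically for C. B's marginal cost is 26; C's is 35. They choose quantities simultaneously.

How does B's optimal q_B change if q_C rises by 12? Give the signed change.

-2

Firm B's profit: π = q_B(89 − 3q_B − q_C) − 26q_B.
∂π/∂q_B = 63 − 6q_B − q_C = 0 ⇒ q_B = 10.5 − (1/6)q_C.
The reaction-function slope is −1/6, so a 12-unit rise in q_C moves q_B by −1/6 × 12 = −2. B's best response falls — the actions are strategic substitutes.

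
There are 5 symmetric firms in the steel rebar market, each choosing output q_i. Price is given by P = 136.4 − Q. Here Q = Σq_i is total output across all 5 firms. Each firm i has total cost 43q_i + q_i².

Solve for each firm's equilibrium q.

A representative firm's profit is π_i = q_i(136.4 − Q) − 43q_i − q_i², with Q = q_i + Σ_{j≠i} q_j.
First-order condition: 93.4 − 4q_i − Σ_{j≠i} q_j = 0.
With identical firms, set every q_j = q: then 93.4 − 4q − 4q = 0, i.e. q = 93.4/8 = 11.675.

11.675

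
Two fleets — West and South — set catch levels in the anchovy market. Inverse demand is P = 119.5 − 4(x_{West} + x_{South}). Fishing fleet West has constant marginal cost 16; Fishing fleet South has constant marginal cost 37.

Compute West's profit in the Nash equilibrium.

430.5625

Fishing fleet West's profit: π = x_{West}(119.5 − 4(x_{West} + x_{South})) − 16x_{West}.
∂π/∂x_{West} = 103.5 − 8x_{West} − 4x_{South} = 0, so x_{West} = 12.9375 − 0.5x_{South}.
By the same steps for South: x_{South} = 10.3125 − 0.5x_{West}.
Solving the two reaction functions simultaneously: (1 − (−0.5)(−0.5))x_{West} = 12.9375 − 0.5·10.3125, so 0.75x_{West} = 249/32 and x_{West} = 10.375.
Then x_{South} = 10.3125 − 0.5·10.375 = 5.125.
Price P = 119.5 − 4·15.5 = 57.5.
West's profit: (57.5 − 16)·10.375 = 430.5625.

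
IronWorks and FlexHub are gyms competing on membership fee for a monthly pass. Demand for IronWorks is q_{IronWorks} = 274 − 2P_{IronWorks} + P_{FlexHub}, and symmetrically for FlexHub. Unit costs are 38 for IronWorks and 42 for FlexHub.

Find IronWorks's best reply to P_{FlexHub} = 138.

122

IronWorks's profit: π = (P_{IronWorks} − 38)(274 − 2P_{IronWorks} + P_{FlexHub}).
∂π/∂P_{IronWorks} = 350 − 4P_{IronWorks} + P_{FlexHub} = 0 ⇒ P_{IronWorks} = 87.5 + 0.25P_{FlexHub}.
At P_{FlexHub} = 138: P_{IronWorks} = 87.5 + 0.25·138 = 122.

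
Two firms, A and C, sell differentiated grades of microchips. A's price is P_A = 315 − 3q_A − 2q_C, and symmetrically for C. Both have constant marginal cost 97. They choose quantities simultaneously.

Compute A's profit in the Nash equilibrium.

2227.6875

Firm A's profit: π = q_A(315 − 3q_A − 2q_C) − 97q_A.
∂π/∂q_A = 218 − 6q_A − 2q_C = 0 ⇒ q_A = 109/3 − (1/3)q_C.
By symmetry q_C = q_A; substituting into the reaction function, (4/3)q_A = 109/3 and q_A = 27.25.
P_A = 315 − 3·27.25 − 2·27.25 = 178.75.
Profit = (178.75 − 97)·27.25 = 2227.6875.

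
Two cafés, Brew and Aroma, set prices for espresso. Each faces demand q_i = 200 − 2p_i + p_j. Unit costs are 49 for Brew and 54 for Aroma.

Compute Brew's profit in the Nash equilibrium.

5202

Brew's profit: π = (p_{Brew} − 49)(200 − 2p_{Brew} + p_{Aroma}).
∂π/∂p_{Brew} = 298 − 4p_{Brew} + p_{Aroma} = 0 ⇒ p_{Brew} = 74.5 + 0.25p_{Aroma}.
Similarly p_{Aroma} = 77 + 0.25p_{Brew}.
Solving the two reaction functions simultaneously: (1 − (0.25)(0.25))p_{Brew} = 74.5 + 0.25·77, so 0.9375p_{Brew} = 93.75 and p_{Brew} = 100.
Then p_{Aroma} = 77 + 0.25·100 = 102.
q_{Brew} = 200 − 2·100 + 102 = 102.
Profit = (100 − 49)·102 = 5202.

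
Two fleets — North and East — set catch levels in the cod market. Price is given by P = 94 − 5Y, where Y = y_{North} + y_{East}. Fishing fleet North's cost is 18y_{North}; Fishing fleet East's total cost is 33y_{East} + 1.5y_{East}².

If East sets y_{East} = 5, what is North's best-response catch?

Fishing fleet North's profit: π = y_{North}(94 − 5(y_{North} + y_{East})) − 18y_{North}.
∂π/∂y_{North} = 76 − 10y_{North} − 5y_{East} = 0, so y_{North} = 7.6 − 0.5y_{East}.
At y_{East} = 5: y_{North} = 7.6 − 0.5·5 = 5.1.

5.1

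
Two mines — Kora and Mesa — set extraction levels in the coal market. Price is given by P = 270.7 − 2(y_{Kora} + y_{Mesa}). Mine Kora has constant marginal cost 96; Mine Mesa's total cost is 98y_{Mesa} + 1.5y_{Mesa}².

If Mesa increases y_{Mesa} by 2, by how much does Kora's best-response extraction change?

Mine Kora's profit: π = y_{Kora}(270.7 − 2(y_{Kora} + y_{Mesa})) − 96y_{Kora}.
∂π/∂y_{Kora} = 174.7 − 4y_{Kora} − 2y_{Mesa} = 0, so y_{Kora} = 43.675 − 0.5y_{Mesa}.
The reaction-function slope is −0.5, so a 2-unit rise in y_{Mesa} moves y_{Kora} by −0.5 × 2 = −1. Kora's best response falls — the actions are strategic substitutes.

-1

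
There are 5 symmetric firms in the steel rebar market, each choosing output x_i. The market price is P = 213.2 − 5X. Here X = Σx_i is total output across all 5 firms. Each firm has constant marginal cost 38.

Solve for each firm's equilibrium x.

A representative firm's profit is π_i = x_i(213.2 − 5X) − 38x_i, with X = x_i + Σ_{j≠i} x_j.
First-order condition: 175.2 − 10x_i − 5Σ_{j≠i} x_j = 0.
With identical firms, set every x_j = x: then 175.2 − 10x − 20x = 0, i.e. x = 175.2/30 = 5.84.

5.84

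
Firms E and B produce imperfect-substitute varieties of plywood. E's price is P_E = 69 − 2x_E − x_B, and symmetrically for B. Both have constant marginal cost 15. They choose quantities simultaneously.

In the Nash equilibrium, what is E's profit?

233.28

Firm E's profit: π = x_E(69 − 2x_E − x_B) − 15x_E.
∂π/∂x_E = 54 − 4x_E − x_B = 0 ⇒ x_E = 13.5 − 0.25x_B.
By symmetry x_B = x_E; substituting into the reaction function, 1.25x_E = 13.5 and x_E = 10.8.
P_E = 69 − 2·10.8 − 10.8 = 36.6.
Profit = (36.6 − 15)·10.8 = 233.28.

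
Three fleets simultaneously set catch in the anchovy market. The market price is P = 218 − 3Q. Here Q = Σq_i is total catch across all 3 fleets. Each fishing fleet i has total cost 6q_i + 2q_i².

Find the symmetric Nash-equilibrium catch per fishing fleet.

A representative fishing fleet's profit is π_i = q_i(218 − 3Q) − 6q_i − 2q_i², with Q = q_i + Σ_{j≠i} q_j.
First-order condition: 212 − 10q_i − 3Σ_{j≠i} q_j = 0.
Imposing symmetry (q_j = q for all j) turns Σ_{j≠i} q_j into 2q, so 212 = 16q and q = 13.25.

13.25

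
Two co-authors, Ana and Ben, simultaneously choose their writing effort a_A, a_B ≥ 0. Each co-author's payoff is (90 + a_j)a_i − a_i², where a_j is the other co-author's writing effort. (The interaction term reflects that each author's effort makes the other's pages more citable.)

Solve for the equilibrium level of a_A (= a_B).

Ana's payoff is (90 + a_B)a_A − a_A².
∂π/∂a_A = 90 + a_B − 2a_A = 0, so a_A = 45 + 0.5a_B.
Setting a_A = a_B in the reaction function: a_A = 45 + 0.5a_A, so a_A = 45 / 0.5 = 90.

90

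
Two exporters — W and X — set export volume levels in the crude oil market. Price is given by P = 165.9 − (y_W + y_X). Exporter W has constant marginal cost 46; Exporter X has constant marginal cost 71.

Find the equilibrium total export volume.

71.6

Exporter W's profit: π = y_W(165.9 − (y_W + y_X)) − 46y_W.
∂π/∂y_W = 119.9 − 2y_W − y_X = 0, so y_W = 59.95 − 0.5y_X.
By the same steps for X: y_X = 47.45 − 0.5y_W.
Solving the two reaction functions simultaneously: (1 − (−0.5)(−0.5))y_W = 59.95 − 0.5·47.45, so 0.75y_W = 36.225 and y_W = 48.3.
Then y_X = 47.45 − 0.5·48.3 = 23.3.
Total export volume: 48.3 + 23.3 = 71.6.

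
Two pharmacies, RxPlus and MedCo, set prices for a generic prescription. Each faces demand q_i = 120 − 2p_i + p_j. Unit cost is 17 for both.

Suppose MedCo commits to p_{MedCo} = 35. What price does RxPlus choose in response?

RxPlus's profit: π = (p_{RxPlus} − 17)(120 − 2p_{RxPlus} + p_{MedCo}).
∂π/∂p_{RxPlus} = 154 − 4p_{RxPlus} + p_{MedCo} = 0 ⇒ p_{RxPlus} = 38.5 + 0.25p_{MedCo}.
At p_{MedCo} = 35: p_{RxPlus} = 38.5 + 0.25·35 = 47.25.

47.25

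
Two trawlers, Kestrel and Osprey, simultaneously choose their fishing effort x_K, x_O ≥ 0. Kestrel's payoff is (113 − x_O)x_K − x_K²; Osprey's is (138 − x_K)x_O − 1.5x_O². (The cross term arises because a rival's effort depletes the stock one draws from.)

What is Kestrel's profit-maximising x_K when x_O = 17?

Expanding Kestrel's payoff: 113x_K − x_Ox_K − x_K².
∂π/∂x_K = 113 − x_O − 2x_K = 0, so x_K = 56.5 − 0.5x_O.
At x_O = 17: x_K = 56.5 − 0.5·17 = 48.

48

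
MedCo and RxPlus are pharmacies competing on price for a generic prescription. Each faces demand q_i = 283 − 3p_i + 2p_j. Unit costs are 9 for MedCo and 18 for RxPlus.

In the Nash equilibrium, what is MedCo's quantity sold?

210.5625

MedCo's profit: π = (p_{MedCo} − 9)(283 − 3p_{MedCo} + 2p_{RxPlus}).
∂π/∂p_{MedCo} = 310 − 6p_{MedCo} + 2p_{RxPlus} = 0 ⇒ p_{MedCo} = 155/3 + (1/3)p_{RxPlus}.
Similarly p_{RxPlus} = 337/6 + (1/3)p_{MedCo}.
Substituting the second reaction function into the first: p_{MedCo} = 155/3 + (1/3)(337/6 + (1/3)p_{MedCo}), which gives (8/9)p_{MedCo} = 1267/18 ⇒ p_{MedCo} = 79.1875.
Then p_{RxPlus} = 337/6 + (1/3)·79.1875 = 82.5625.
q_{MedCo} = 283 − 3·79.1875 + 2·82.5625 = 210.5625.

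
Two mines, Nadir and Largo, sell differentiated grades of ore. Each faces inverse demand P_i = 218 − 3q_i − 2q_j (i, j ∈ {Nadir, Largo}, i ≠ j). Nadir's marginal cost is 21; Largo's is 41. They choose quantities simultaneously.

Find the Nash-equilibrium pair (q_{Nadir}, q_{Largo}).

Mine Nadir's profit: π = q_{Nadir}(218 − 3q_{Nadir} − 2q_{Largo}) − 21q_{Nadir}.
∂π/∂q_{Nadir} = 197 − 6q_{Nadir} − 2q_{Largo} = 0 ⇒ q_{Nadir} = 197/6 − (1/3)q_{Largo}.
Similarly q_{Largo} = 29.5 − (1/3)q_{Nadir}.
Substituting the second reaction function into the first: q_{Nadir} = 197/6 − (1/3)(29.5 − (1/3)q_{Nadir}), which gives (8/9)q_{Nadir} = 23 ⇒ q_{Nadir} = 25.875.
Then q_{Largo} = 29.5 − (1/3)·25.875 = 20.875.

25.875, 20.875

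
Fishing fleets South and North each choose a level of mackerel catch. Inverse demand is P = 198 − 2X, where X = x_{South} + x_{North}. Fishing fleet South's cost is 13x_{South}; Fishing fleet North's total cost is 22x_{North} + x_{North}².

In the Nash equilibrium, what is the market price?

Fishing fleet South's profit: π = x_{South}(198 − 2(x_{South} + x_{North})) − 13x_{South}.
∂π/∂x_{South} = 185 − 4x_{South} − 2x_{North} = 0, so x_{South} = 46.25 − 0.5x_{North}.
For North: ∂π/∂x_{North} = 176 − 6x_{North} − 2x_{South} = 0 ⇒ x_{North} = 88/3 − (1/3)x_{South}.
Plugging x_{North} into South's best response: x_{South} = 46.25 − 0.5(88/3 − (1/3)x_{South}) ⇒ (5/6)x_{South} = 379/12, so x_{South} = 37.9.
Then x_{North} = 88/3 − (1/3)·37.9 = 16.7.
Equilibrium price: P = 198 − 2·54.6 = 88.8.

88.8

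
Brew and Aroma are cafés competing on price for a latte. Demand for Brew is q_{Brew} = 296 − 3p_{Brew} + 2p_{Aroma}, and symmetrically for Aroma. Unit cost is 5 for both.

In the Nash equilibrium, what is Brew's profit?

Brew's profit: π = (p_{Brew} − 5)(296 − 3p_{Brew} + 2p_{Aroma}).
∂π/∂p_{Brew} = 311 − 6p_{Brew} + 2p_{Aroma} = 0 ⇒ p_{Brew} = 311/6 + (1/3)p_{Aroma}.
The game is symmetric, so in equilibrium p_{Aroma} = p_{Brew}: the reaction function gives (2/3)p_{Brew} = 311/6, hence p_{Brew} = 77.75.
q_{Brew} = 296 − 3·77.75 + 2·77.75 = 218.25.
Profit = (77.75 − 5)·218.25 = 15877.6875.

15877.6875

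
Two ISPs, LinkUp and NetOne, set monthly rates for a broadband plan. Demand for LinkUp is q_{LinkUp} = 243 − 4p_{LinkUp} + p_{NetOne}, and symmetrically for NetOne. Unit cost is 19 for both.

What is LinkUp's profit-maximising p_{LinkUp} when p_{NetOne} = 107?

53.25

LinkUp's profit: π = (p_{LinkUp} − 19)(243 − 4p_{LinkUp} + p_{NetOne}).
∂π/∂p_{LinkUp} = 319 − 8p_{LinkUp} + p_{NetOne} = 0 ⇒ p_{LinkUp} = 39.875 + 0.125p_{NetOne}.
At p_{NetOne} = 107: p_{LinkUp} = 39.875 + 0.125·107 = 53.25.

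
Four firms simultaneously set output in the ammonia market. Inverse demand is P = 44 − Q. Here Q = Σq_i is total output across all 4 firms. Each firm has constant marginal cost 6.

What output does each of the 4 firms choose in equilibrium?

7.6

A representative firm's profit is π_i = q_i(44 − Q) − 6q_i, with Q = q_i + Σ_{j≠i} q_j.
First-order condition: 38 − 2q_i − Σ_{j≠i} q_j = 0.
With identical firms, set every q_j = q: then 38 − 2q − 3q = 0, i.e. q = 38/5 = 7.6.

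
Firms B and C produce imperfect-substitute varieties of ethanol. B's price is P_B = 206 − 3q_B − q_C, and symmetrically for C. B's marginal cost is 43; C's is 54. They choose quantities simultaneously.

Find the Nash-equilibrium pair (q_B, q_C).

Firm B's profit: π = q_B(206 − 3q_B − q_C) − 43q_B.
∂π/∂q_B = 163 − 6q_B − q_C = 0 ⇒ q_B = 163/6 − (1/6)q_C.
Similarly q_C = 76/3 − (1/6)q_B.
Substituting the second reaction function into the first: q_B = 163/6 − (1/6)(76/3 − (1/6)q_B), which gives (35/36)q_B = 413/18 ⇒ q_B = 23.6.
Then q_C = 76/3 − (1/6)·23.6 = 21.4.

23.6, 21.4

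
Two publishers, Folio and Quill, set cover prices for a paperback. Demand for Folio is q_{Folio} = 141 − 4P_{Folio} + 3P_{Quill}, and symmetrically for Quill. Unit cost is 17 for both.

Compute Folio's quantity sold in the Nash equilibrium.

99.2

Folio's profit: π = (P_{Folio} − 17)(141 − 4P_{Folio} + 3P_{Quill}).
∂π/∂P_{Folio} = 209 − 8P_{Folio} + 3P_{Quill} = 0 ⇒ P_{Folio} = 26.125 + 0.375P_{Quill}.
Setting P_{Folio} = P_{Quill} in the reaction function: P_{Folio} = 26.125 + 0.375P_{Folio}, so P_{Folio} = 26.125 / 0.625 = 41.8.
q_{Folio} = 141 − 4·41.8 + 3·41.8 = 99.2.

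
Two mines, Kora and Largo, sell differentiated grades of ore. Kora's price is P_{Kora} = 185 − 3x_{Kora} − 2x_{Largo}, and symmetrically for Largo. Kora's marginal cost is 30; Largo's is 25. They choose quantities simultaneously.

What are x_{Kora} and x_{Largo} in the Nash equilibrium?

Mine Kora's profit: π = x_{Kora}(185 − 3x_{Kora} − 2x_{Largo}) − 30x_{Kora}.
∂π/∂x_{Kora} = 155 − 6x_{Kora} − 2x_{Largo} = 0 ⇒ x_{Kora} = 155/6 − (1/3)x_{Largo}.
Similarly x_{Largo} = 80/3 − (1/3)x_{Kora}.
Plugging x_{Largo} into Kora's best response: x_{Kora} = 155/6 − (1/3)(80/3 − (1/3)x_{Kora}) ⇒ (8/9)x_{Kora} = 305/18, so x_{Kora} = 19.0625.
Then x_{Largo} = 80/3 − (1/3)·19.0625 = 20.3125.

19.0625, 20.3125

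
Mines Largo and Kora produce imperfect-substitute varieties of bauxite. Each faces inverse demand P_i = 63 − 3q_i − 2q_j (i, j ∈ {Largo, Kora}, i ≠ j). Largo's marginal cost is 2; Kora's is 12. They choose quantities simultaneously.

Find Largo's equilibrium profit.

Mine Largo's profit: π = q_{Largo}(63 − 3q_{Largo} − 2q_{Kora}) − 2q_{Largo}.
∂π/∂q_{Largo} = 61 − 6q_{Largo} − 2q_{Kora} = 0 ⇒ q_{Largo} = 61/6 − (1/3)q_{Kora}.
Similarly q_{Kora} = 8.5 − (1/3)q_{Largo}.
Plugging q_{Kora} into Largo's best response: q_{Largo} = 61/6 − (1/3)(8.5 − (1/3)q_{Largo}) ⇒ (8/9)q_{Largo} = 22/3, so q_{Largo} = 8.25.
Then q_{Kora} = 8.5 − (1/3)·8.25 = 5.75.
P_{Largo} = 63 − 3·8.25 − 2·5.75 = 26.75.
Profit = (26.75 − 2)·8.25 = 204.1875.

204.1875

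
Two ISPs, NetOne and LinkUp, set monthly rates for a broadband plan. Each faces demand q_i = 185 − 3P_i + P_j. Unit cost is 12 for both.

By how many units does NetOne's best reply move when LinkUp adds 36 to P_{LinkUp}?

6

NetOne's profit: π = (P_{NetOne} − 12)(185 − 3P_{NetOne} + P_{LinkUp}).
∂π/∂P_{NetOne} = 221 − 6P_{NetOne} + P_{LinkUp} = 0 ⇒ P_{NetOne} = 221/6 + (1/6)P_{LinkUp}.
The reaction-function slope is 1/6, so a 36-unit rise in P_{LinkUp} moves P_{NetOne} by 1/6 × 36 = 6. NetOne's best response rises — the actions are strategic complements.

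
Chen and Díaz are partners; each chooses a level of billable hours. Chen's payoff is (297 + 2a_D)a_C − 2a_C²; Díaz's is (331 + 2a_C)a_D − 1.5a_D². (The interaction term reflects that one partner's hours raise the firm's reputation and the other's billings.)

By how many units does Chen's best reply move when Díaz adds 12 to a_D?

6

Expanding Chen's payoff: 297a_C + 2a_Da_C − 2a_C².
∂π/∂a_C = 297 + 2a_D − 4a_C = 0, so a_C = 74.25 + 0.5a_D.
The reaction-function slope is 0.5, so a 12-unit rise in a_D moves a_C by 0.5 × 12 = 6. Chen's best response rises — the actions are strategic complements.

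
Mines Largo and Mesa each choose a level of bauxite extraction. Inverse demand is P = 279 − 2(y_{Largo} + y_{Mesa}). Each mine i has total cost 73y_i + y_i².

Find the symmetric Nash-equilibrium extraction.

25.75

Mine Largo's profit: π = y_{Largo}(279 − 2(y_{Largo} + y_{Mesa})) − 73y_{Largo} − y_{Largo}².
∂π/∂y_{Largo} = 206 − 6y_{Largo} − 2y_{Mesa} = 0, so y_{Largo} = 103/3 − (1/3)y_{Mesa}.
By symmetry y_{Mesa} = y_{Largo}; substituting into the reaction function, (4/3)y_{Largo} = 103/3 and y_{Largo} = 25.75.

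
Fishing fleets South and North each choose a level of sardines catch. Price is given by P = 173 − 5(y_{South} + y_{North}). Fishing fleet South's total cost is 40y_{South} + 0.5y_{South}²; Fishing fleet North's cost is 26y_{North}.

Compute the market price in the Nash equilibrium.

82

Fishing fleet South's profit: π = y_{South}(173 − 5(y_{South} + y_{North})) − 40y_{South} − 0.5y_{South}².
∂π/∂y_{South} = 133 − 11y_{South} − 5y_{North} = 0, so y_{South} = 133/11 − (5/11)y_{North}.
For North: ∂π/∂y_{North} = 147 − 10y_{North} − 5y_{South} = 0 ⇒ y_{North} = 14.7 − 0.5y_{South}.
Solving the two reaction functions simultaneously: (1 − (−5/11)(−0.5))y_{South} = 133/11 − (5/11)·14.7, so (17/22)y_{South} = 119/22 and y_{South} = 7.
Then y_{North} = 14.7 − 0.5·7 = 11.2.
Equilibrium price: P = 173 − 5·18.2 = 82.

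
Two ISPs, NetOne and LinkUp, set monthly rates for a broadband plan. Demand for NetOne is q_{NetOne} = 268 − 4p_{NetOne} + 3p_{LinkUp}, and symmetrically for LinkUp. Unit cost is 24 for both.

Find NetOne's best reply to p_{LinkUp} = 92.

80

NetOne's profit: π = (p_{NetOne} − 24)(268 − 4p_{NetOne} + 3p_{LinkUp}).
∂π/∂p_{NetOne} = 364 − 8p_{NetOne} + 3p_{LinkUp} = 0 ⇒ p_{NetOne} = 45.5 + 0.375p_{LinkUp}.
At p_{LinkUp} = 92: p_{NetOne} = 45.5 + 0.375·92 = 80.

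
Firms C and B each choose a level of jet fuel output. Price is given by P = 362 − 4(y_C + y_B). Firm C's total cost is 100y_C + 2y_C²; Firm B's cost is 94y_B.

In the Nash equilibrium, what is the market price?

Firm C's profit: π = y_C(362 − 4(y_C + y_B)) − 100y_C − 2y_C².
∂π/∂y_C = 262 − 12y_C − 4y_B = 0, so y_C = 131/6 − (1/3)y_B.
For B: ∂π/∂y_B = 268 − 8y_B − 4y_C = 0 ⇒ y_B = 33.5 − 0.5y_C.
Solving the two reaction functions simultaneously: (1 − (−1/3)(−0.5))y_C = 131/6 − (1/3)·33.5, so (5/6)y_C = 32/3 and y_C = 12.8.
Then y_B = 33.5 − 0.5·12.8 = 27.1.
Equilibrium price: P = 362 − 4·39.9 = 202.4.

202.4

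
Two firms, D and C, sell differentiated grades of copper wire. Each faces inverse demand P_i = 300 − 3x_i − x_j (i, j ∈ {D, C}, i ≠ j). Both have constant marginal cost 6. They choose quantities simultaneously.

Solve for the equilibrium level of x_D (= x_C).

Firm D's profit: π = x_D(300 − 3x_D − x_C) − 6x_D.
∂π/∂x_D = 294 − 6x_D − x_C = 0 ⇒ x_D = 49 − (1/6)x_C.
Setting x_D = x_C in the reaction function: x_D = 49 − (1/6)x_D, so x_D = 49 / (7/6) = 42.

42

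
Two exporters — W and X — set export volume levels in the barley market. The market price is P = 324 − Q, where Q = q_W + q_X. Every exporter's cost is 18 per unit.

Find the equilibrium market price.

120

Exporter W's profit: π = q_W(324 − (q_W + q_X)) − 18q_W.
∂π/∂q_W = 306 − 2q_W − q_X = 0, so q_W = 153 − 0.5q_X.
By symmetry q_X = q_W; substituting into the reaction function, 1.5q_W = 153 and q_W = 102.
Equilibrium price: P = 324 − 204 = 120.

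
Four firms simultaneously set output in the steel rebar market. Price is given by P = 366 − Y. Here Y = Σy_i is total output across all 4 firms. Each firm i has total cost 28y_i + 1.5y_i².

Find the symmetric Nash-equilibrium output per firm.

A representative firm's profit is π_i = y_i(366 − Y) − 28y_i − 1.5y_i², with Y = y_i + Σ_{j≠i} y_j.
First-order condition: 338 − 5y_i − Σ_{j≠i} y_j = 0.
With identical firms, set every y_j = y: then 338 − 5y − 3y = 0, i.e. y = 338/8 = 42.25.

42.25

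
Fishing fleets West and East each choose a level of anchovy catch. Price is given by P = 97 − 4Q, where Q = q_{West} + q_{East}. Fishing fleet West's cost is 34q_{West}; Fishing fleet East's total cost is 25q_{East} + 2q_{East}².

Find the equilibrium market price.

57.4

Fishing fleet West's profit: π = q_{West}(97 − 4(q_{West} + q_{East})) − 34q_{West}.
∂π/∂q_{West} = 63 − 8q_{West} − 4q_{East} = 0, so q_{West} = 7.875 − 0.5q_{East}.
For East: ∂π/∂q_{East} = 72 − 12q_{East} − 4q_{West} = 0 ⇒ q_{East} = 6 − (1/3)q_{West}.
Substituting the second reaction function into the first: q_{West} = 7.875 − 0.5(6 − (1/3)q_{West}), which gives (5/6)q_{West} = 4.875 ⇒ q_{West} = 5.85.
Then q_{East} = 6 − (1/3)·5.85 = 4.05.
Equilibrium price: P = 97 − 4·9.9 = 57.4.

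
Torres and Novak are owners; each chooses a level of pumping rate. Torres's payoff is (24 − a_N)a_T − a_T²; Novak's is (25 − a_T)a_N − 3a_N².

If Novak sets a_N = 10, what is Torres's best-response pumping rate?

Expanding Torres's payoff: 24a_T − a_Na_T − a_T².
∂π/∂a_T = 24 − a_N − 2a_T = 0, so a_T = 12 − 0.5a_N.
At a_N = 10: a_T = 12 − 0.5·10 = 7.

7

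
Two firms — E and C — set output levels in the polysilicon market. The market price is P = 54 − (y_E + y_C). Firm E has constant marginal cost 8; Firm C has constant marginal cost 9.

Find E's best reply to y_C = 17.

Firm E's profit: π = y_E(54 − (y_E + y_C)) − 8y_E.
∂π/∂y_E = 46 − 2y_E − y_C = 0, so y_E = 23 − 0.5y_C.
At y_C = 17: y_E = 23 − 0.5·17 = 14.5.

14.5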